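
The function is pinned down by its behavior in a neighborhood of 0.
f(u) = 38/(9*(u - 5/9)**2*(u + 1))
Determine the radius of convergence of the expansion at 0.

The radius of convergence is 5/9.

Denominator factor (u + 1): pole of order 1 at -1, modulus 1.
Denominator factor (u - 5/9)^2: pole of order 2 at 5/9, modulus 5/9.
The radius of convergence is the smallest modulus among the singular points: 5/9.


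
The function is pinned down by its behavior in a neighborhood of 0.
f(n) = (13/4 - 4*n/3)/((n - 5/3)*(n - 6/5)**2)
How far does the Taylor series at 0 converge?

The radius of convergence is 6/5.

Denominator factor (n - 5/3): pole of order 1 at 5/3, modulus 5/3.
Denominator factor (n - 6/5)^2: pole of order 2 at 6/5, modulus 6/5.
The radius of convergence is the smallest modulus among the singular points: 6/5.


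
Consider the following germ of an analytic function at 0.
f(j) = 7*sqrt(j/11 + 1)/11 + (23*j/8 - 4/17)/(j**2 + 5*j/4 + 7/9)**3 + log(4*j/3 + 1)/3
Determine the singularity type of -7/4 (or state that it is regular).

Denominator factors: j**2 + 5*j/4 + 7/9 = 119/72 at j = -7/4 — none vanishes.
Branch term sqrt(1 - j/(-11)): argument at -7/4 is 37/44, nonzero, so -7/4 is not its branch point (a point on a principal cut is still regular for the continued germ).
Branch term log(1 - j/(-3/4)): argument at -7/4 is -4/3, nonzero, so -7/4 is not its branch point (a point on a principal cut is still regular for the continued germ).
So the germ continues analytically to -7/4.

The point is a regular point.


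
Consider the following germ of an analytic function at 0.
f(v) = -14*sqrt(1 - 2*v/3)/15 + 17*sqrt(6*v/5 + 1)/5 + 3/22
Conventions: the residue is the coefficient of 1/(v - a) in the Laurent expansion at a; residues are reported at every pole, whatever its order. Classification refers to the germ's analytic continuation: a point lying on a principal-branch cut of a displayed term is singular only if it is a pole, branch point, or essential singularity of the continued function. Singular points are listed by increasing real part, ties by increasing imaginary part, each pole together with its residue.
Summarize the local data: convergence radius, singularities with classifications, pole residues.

Branch term (-14/15)*sqrt(1 - v/(3/2)): its argument vanishes at v = 3/2, a square-root branch point, modulus 3/2.
Branch term (17/5)*sqrt(1 - v/(-5/6)): its argument vanishes at v = -5/6, a square-root branch point, modulus 5/6.
The radius of convergence is the smallest modulus among the singular points: 5/6.
List the singular points by increasing real part (a conjugate pair: the negative imaginary part first).

Radius of convergence at 0: 5/6.
At -5/6: an algebraic (square-root) branch point.
At 3/2: an algebraic (square-root) branch point.


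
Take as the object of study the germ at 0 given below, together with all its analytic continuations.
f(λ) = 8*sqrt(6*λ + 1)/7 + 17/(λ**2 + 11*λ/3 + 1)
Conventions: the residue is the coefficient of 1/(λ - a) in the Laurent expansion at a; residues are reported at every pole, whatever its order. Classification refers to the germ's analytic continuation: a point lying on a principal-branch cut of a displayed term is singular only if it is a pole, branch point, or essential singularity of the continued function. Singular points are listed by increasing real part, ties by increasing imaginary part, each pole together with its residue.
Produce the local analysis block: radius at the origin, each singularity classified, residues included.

Radius of convergence at 0: 1/6.
At -11/6 - (1/6)*sqrt(85): a pole of order 1; residue -(3/5)*sqrt(85).
At -11/6 + (1/6)*sqrt(85): a pole of order 1; residue (3/5)*sqrt(85).
At -1/6: an algebraic (square-root) branch point.

Denominator factor (λ**2 + 11*λ/3 + 1): discriminant 85/9, real irrational roots -11/6 + (1/6)*sqrt(85) and -11/6 - (1/6)*sqrt(85); poles of order 1, moduli 11/6 - (1/6)*sqrt(85) and 11/6 + (1/6)*sqrt(85).
Branch term (8/7)*sqrt(1 - λ/(-1/6)): its argument vanishes at λ = -1/6, a square-root branch point, modulus 1/6.
The radius of convergence is the smallest modulus among the singular points: 1/6.
The branch term is analytic at -11/6 - (1/6)*sqrt(85) and contributes nothing to the residue; only the rational part matters.
The factor λ**2 + 11*λ/3 + 1 splits as (λ - a)(λ - a') with a = -11/6 - (1/6)*sqrt(85), a' = -11/6 + (1/6)*sqrt(85). At the order-1 pole a set g(λ) = (λ - a)*(rational part) = [17] / (λ - a').
Simple pole: residue = g(a) at a = -11/6 - (1/6)*sqrt(85), which is -(3/5)*sqrt(85).
The branch term is analytic at -11/6 + (1/6)*sqrt(85) and contributes nothing to the residue; only the rational part matters.
The factor λ**2 + 11*λ/3 + 1 splits as (λ - a)(λ - a') with a = -11/6 + (1/6)*sqrt(85), a' = -11/6 - (1/6)*sqrt(85). At the order-1 pole a set g(λ) = (λ - a)*(rational part) = [17] / (λ - a').
Simple pole: residue = g(a) at a = -11/6 + (1/6)*sqrt(85), which is (3/5)*sqrt(85).
List the singular points by increasing real part (a conjugate pair: the negative imaginary part first).


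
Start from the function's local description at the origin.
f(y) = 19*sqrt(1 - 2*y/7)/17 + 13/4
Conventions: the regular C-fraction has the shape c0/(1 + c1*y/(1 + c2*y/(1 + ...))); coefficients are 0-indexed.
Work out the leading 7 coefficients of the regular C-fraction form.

The regular C-fraction coefficients are [297/68, 76/2079, -449/4158, -297/6286, -601/6286, -449/8414, -753/8414].

Taylor coefficients (expand at 0): a_0 = 297/68, a_1 = -19/119, a_2 = -19/1666, a_3 = -19/11662, a_4 = -95/326536, a_5 = -19/326536, a_6 = -57/4571504.
c0 = a_0 = 297/68. Peel one level at a time: if S = 1 + c*y/S' with S'(0) = 1, then c is the y-coefficient of S and S' = c*y/(S - 1).
S_1 = c0/f = 1 + (76/2079)*y + (17062/4322241)*y^2 + ...; c1 = 76/2079.
S_2 = c1*y/(S_1 - 1) = 1 + (-449/4158)*y + (-1/196)*y^2 + ...; c2 = -449/4158.
S_3 = c2*y/(S_2 - 1) = 1 + (-297/6286)*y + (-178497/39513796)*y^2 + ...; c3 = -297/6286.
S_4 = c3*y/(S_3 - 1) = 1 + (-601/6286)*y + (-1/196)*y^2 + ...; c4 = -601/6286.
S_5 = c4*y/(S_4 - 1) = 1 + (-449/8414)*y + (-338097/70795396)*y^2 + ...; c5 = -449/8414.
S_6 = c5*y/(S_5 - 1) = 1 + (-753/8414)*y + ...; c6 = -753/8414.


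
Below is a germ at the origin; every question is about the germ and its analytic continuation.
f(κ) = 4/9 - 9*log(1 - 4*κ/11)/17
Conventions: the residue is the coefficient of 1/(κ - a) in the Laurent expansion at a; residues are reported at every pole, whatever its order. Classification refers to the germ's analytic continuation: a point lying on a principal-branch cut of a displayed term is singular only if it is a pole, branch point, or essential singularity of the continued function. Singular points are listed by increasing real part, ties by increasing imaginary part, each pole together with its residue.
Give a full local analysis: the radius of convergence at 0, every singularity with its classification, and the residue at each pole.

Radius of convergence at 0: 11/4.
At 11/4: a logarithmic branch point.

Branch term (-9/17)*log(1 - κ/(11/4)): its argument vanishes at κ = 11/4, a logarithmic branch point, modulus 11/4.
The radius of convergence is the smallest modulus among the singular points: 11/4.


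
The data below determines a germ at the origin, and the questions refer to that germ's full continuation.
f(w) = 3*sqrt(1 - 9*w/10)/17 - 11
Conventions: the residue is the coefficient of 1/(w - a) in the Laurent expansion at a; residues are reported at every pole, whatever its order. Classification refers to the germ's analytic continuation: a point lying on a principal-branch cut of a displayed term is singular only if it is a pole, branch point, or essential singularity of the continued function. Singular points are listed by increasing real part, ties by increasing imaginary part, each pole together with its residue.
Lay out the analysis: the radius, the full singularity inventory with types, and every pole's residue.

Branch term (3/17)*sqrt(1 - w/(10/9)): its argument vanishes at w = 10/9, a square-root branch point, modulus 10/9.
The radius of convergence is the smallest modulus among the singular points: 10/9.

Radius of convergence at 0: 10/9.
At 10/9: an algebraic (square-root) branch point.


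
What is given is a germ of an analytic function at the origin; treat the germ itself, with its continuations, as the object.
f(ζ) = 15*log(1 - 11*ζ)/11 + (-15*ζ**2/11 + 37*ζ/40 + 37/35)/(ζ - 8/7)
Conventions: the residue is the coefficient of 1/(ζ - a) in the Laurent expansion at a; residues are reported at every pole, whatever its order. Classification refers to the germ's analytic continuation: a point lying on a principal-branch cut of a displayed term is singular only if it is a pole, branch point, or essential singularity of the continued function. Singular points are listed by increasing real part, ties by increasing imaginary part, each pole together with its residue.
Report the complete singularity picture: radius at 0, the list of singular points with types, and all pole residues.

Denominator factor (ζ - 8/7): pole of order 1 at 8/7, modulus 8/7.
Branch term (15/11)*log(1 - ζ/(1/11)): its argument vanishes at ζ = 1/11, a logarithmic branch point, modulus 1/11.
The radius of convergence is the smallest modulus among the singular points: 1/11.
The branch term is analytic at 8/7 and contributes nothing to the residue; only the rational part matters.
At the order-1 pole 8/7 set g(ζ) = (ζ - (8/7))*(rational part) = -15*ζ**2/11 + 37*ζ/40 + 37/35.
Simple pole: residue = g(a) at a = 8/7, which is 898/2695.
List the singular points by increasing real part (a conjugate pair: the negative imaginary part first).

Radius of convergence at 0: 1/11.
At 1/11: a logarithmic branch point.
At 8/7: a pole of order 1; residue 898/2695.


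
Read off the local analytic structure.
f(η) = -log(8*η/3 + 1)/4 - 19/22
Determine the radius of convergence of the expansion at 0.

The radius of convergence is 3/8.

Branch term (-1/4)*log(1 - η/(-3/8)): its argument vanishes at η = -3/8, a logarithmic branch point, modulus 3/8.
The radius of convergence is the smallest modulus among the singular points: 3/8.


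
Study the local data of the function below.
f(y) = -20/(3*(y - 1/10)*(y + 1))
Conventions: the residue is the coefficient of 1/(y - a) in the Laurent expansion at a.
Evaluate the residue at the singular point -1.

At the order-1 pole -1 set g(y) = (y - (-1))*f(y) = -20/(3*(y - 1/10)).
Simple pole: residue = g(a) at a = -1, which is 200/33.

The residue is 200/33.


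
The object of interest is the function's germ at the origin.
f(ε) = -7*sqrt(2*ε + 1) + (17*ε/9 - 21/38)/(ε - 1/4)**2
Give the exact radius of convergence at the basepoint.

The radius of convergence is 1/4.

Denominator factor (ε - 1/4)^2: pole of order 2 at 1/4, modulus 1/4.
Branch term (-7)*sqrt(1 - ε/(-1/2)): its argument vanishes at ε = -1/2, a square-root branch point, modulus 1/2.
The radius of convergence is the smallest modulus among the singular points: 1/4.


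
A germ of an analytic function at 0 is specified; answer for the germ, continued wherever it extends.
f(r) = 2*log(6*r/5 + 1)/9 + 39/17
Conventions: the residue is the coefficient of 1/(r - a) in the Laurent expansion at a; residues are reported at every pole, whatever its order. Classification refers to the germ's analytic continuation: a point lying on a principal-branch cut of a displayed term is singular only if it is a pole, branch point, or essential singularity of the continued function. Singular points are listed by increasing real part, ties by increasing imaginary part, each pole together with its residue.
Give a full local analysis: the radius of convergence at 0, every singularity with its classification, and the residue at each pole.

Branch term (2/9)*log(1 - r/(-5/6)): its argument vanishes at r = -5/6, a logarithmic branch point, modulus 5/6.
The radius of convergence is the smallest modulus among the singular points: 5/6.

Radius of convergence at 0: 5/6.
At -5/6: a logarithmic branch point.


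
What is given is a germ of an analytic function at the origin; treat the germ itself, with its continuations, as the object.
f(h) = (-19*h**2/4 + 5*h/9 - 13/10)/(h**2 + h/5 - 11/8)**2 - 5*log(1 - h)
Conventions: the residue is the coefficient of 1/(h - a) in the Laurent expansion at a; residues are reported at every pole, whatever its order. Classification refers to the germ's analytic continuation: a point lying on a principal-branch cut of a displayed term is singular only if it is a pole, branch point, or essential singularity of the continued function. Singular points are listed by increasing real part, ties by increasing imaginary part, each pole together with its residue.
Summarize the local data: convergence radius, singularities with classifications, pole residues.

Denominator factor (h**2 + h/5 - 11/8)^2: discriminant 277/50, real irrational roots -1/10 + (1/20)*sqrt(554) and -1/10 - (1/20)*sqrt(554); poles of order 2, moduli -1/10 + (1/20)*sqrt(554) and 1/10 + (1/20)*sqrt(554).
Branch term (-5)*log(1 - h/(1)): its argument vanishes at h = 1, a logarithmic branch point, modulus 1.
The radius of convergence is the smallest modulus among the singular points: 1.
The branch term is analytic at -1/10 - (1/20)*sqrt(554) and contributes nothing to the residue; only the rational part matters.
The factor h**2 + h/5 - 11/8 splits as (h - a)(h - a') with a = -1/10 - (1/20)*sqrt(554), a' = -1/10 + (1/20)*sqrt(554). At the order-2 pole a set g(h) = (h - a)^2*(rational part) = [-19*h**2/4 + 5*h/9 - 13/10] / (h - a')^2.
Order-2 pole: residue = g'(a); g'(-1/10 - (1/20)*sqrt(554)) = (186325/5524488)*sqrt(554), so the residue is (186325/5524488)*sqrt(554).
The branch term is analytic at -1/10 + (1/20)*sqrt(554) and contributes nothing to the residue; only the rational part matters.
The factor h**2 + h/5 - 11/8 splits as (h - a)(h - a') with a = -1/10 + (1/20)*sqrt(554), a' = -1/10 - (1/20)*sqrt(554). At the order-2 pole a set g(h) = (h - a)^2*(rational part) = [-19*h**2/4 + 5*h/9 - 13/10] / (h - a')^2.
Order-2 pole: residue = g'(a); g'(-1/10 + (1/20)*sqrt(554)) = -(186325/5524488)*sqrt(554), so the residue is -(186325/5524488)*sqrt(554).
List the singular points by increasing real part (a conjugate pair: the negative imaginary part first).

Radius of convergence at 0: 1.
At -1/10 - (1/20)*sqrt(554): a pole of order 2; residue (186325/5524488)*sqrt(554).
At 1: a logarithmic branch point.
At -1/10 + (1/20)*sqrt(554): a pole of order 2; residue -(186325/5524488)*sqrt(554).


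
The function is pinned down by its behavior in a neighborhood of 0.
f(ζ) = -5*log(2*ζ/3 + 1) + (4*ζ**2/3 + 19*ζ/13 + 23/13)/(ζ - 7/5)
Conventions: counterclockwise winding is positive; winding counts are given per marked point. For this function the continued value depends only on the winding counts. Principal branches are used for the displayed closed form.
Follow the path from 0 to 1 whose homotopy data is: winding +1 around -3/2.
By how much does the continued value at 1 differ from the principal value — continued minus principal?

The rational part is single-valued and drops out of the difference; each branch term changes only by its own monodromy.
(-5)*log(1 - ζ/(-3/2)): each positive loop around -3/2 adds 2*pi*i to the log, so winding +1 contributes (-5)*(1)*2*pi*i = -(10)*pi*i.
Summing the contributions at ζ = 1 gives -(10)*pi*i.

Continued minus principal equals -(10)*pi*i.


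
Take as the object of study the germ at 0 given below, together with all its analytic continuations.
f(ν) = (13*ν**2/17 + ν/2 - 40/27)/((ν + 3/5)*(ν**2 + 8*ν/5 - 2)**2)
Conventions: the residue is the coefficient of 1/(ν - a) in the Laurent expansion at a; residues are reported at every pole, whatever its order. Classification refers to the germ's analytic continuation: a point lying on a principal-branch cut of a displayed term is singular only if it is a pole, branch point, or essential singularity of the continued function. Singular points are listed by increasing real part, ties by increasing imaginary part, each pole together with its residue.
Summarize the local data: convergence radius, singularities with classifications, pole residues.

Denominator factor (ν**2 + 8*ν/5 - 2)^2: discriminant 264/25, real irrational roots -4/5 + (1/5)*sqrt(66) and -4/5 - (1/5)*sqrt(66); poles of order 2, moduli -4/5 + (1/5)*sqrt(66) and 4/5 + (1/5)*sqrt(66).
Denominator factor (ν + 3/5): pole of order 1 at -3/5, modulus 3/5.
The radius of convergence is the smallest modulus among the singular points: 3/5.
The factor ν**2 + 8*ν/5 - 2 splits as (ν - a)(ν - a') with a = -4/5 - (1/5)*sqrt(66), a' = -4/5 + (1/5)*sqrt(66). At the order-2 pole a set g(ν) = (ν - a)^2*f(ν) = [(13*ν**2/17 + ν/2 - 40/27)/(ν + 3/5)] / (ν - a')^2.
Order-2 pole: residue = g'(a); g'(-4/5 - (1/5)*sqrt(66)) = 2659/23868 - (687499/103969008)*sqrt(66), so the residue is 2659/23868 - (687499/103969008)*sqrt(66).
At the order-1 pole -3/5 set g(ν) = (ν - (-3/5))*f(ν) = (13*ν**2/17 + ν/2 - 40/27)/(ν**2 + 8*ν/5 - 2)**2.
Simple pole: residue = g(a) at a = -3/5, which is -2659/11934.
The factor ν**2 + 8*ν/5 - 2 splits as (ν - a)(ν - a') with a = -4/5 + (1/5)*sqrt(66), a' = -4/5 - (1/5)*sqrt(66). At the order-2 pole a set g(ν) = (ν - a)^2*f(ν) = [(13*ν**2/17 + ν/2 - 40/27)/(ν + 3/5)] / (ν - a')^2.
Order-2 pole: residue = g'(a); g'(-4/5 + (1/5)*sqrt(66)) = 2659/23868 + (687499/103969008)*sqrt(66), so the residue is 2659/23868 + (687499/103969008)*sqrt(66).
List the singular points by increasing real part (a conjugate pair: the negative imaginary part first).

Radius of convergence at 0: 3/5.
At -4/5 - (1/5)*sqrt(66): a pole of order 2; residue 2659/23868 - (687499/103969008)*sqrt(66).
At -3/5: a pole of order 1; residue -2659/11934.
At -4/5 + (1/5)*sqrt(66): a pole of order 2; residue 2659/23868 + (687499/103969008)*sqrt(66).


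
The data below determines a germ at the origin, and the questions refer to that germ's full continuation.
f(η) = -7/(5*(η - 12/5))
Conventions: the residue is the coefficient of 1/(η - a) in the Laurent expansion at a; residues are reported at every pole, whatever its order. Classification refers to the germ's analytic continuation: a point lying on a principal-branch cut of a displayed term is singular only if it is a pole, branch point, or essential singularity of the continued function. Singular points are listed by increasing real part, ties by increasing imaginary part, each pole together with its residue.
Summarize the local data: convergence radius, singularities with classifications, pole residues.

Radius of convergence at 0: 12/5.
At 12/5: a pole of order 1; residue -7/5.

Denominator factor (η - 12/5): pole of order 1 at 12/5, modulus 12/5.
The radius of convergence is the smallest modulus among the singular points: 12/5.
At the order-1 pole 12/5 set g(η) = (η - (12/5))*f(η) = -7/5.
Simple pole: residue = g(a) at a = 12/5, which is -7/5.


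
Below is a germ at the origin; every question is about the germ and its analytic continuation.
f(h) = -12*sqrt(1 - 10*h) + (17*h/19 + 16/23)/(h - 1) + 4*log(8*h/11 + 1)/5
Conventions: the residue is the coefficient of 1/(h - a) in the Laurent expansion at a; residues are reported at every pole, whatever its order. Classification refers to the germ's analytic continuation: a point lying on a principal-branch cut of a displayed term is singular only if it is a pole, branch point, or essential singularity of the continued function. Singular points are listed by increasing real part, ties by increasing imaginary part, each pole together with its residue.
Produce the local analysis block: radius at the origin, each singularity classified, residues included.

Radius of convergence at 0: 1/10.
At -11/8: a logarithmic branch point.
At 1/10: an algebraic (square-root) branch point.
At 1: a pole of order 1; residue 695/437.

Denominator factor (h - 1): pole of order 1 at 1, modulus 1.
Branch term (4/5)*log(1 - h/(-11/8)): its argument vanishes at h = -11/8, a logarithmic branch point, modulus 11/8.
Branch term (-12)*sqrt(1 - h/(1/10)): its argument vanishes at h = 1/10, a square-root branch point, modulus 1/10.
The radius of convergence is the smallest modulus among the singular points: 1/10.
The branch terms are analytic at 1 and contribute nothing to the residue; only the rational part matters.
At the order-1 pole 1 set g(h) = (h - (1))*(rational part) = 17*h/19 + 16/23.
Simple pole: residue = g(a) at a = 1, which is 695/437.
List the singular points by increasing real part (a conjugate pair: the negative imaginary part first).


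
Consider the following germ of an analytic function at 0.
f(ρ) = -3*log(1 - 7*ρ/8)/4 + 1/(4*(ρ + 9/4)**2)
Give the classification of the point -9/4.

The point is a pole of order 2.

The denominator factor ρ + 9/4 vanishes at -9/4 and appears to the power 2; the numerator there equals 1/4, nonzero, and no other factor vanishes.
The branch terms are analytic at this point.
Hence a pole whose order is the multiplicity, 2.


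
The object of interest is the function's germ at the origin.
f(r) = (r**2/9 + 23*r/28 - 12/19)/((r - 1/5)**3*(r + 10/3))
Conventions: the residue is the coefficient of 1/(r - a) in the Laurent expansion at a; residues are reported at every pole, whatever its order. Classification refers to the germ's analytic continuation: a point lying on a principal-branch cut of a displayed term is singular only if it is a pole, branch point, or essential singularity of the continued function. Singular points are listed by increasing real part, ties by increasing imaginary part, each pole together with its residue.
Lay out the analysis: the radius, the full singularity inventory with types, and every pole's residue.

Radius of convergence at 0: 1/5.
At -10/3: a pole of order 1; residue 5750375/118803846.
At 1/5: a pole of order 3; residue -5750375/118803846.

Denominator factor (r - 1/5)^3: pole of order 3 at 1/5, modulus 1/5.
Denominator factor (r + 10/3): pole of order 1 at -10/3, modulus 10/3.
The radius of convergence is the smallest modulus among the singular points: 1/5.
At the order-1 pole -10/3 set g(r) = (r - (-10/3))*f(r) = (r**2/9 + 23*r/28 - 12/19)/(r - 1/5)**3.
Simple pole: residue = g(a) at a = -10/3, which is 5750375/118803846.
At the order-3 pole 1/5 set g(r) = (r - (1/5))^3*f(r) = (r**2/9 + 23*r/28 - 12/19)/(r + 10/3).
Order-3 pole: residue = g''(a)/2; g''(1/5) = -5750375/59401923, so the residue is -5750375/118803846.
List the singular points by increasing real part (a conjugate pair: the negative imaginary part first).


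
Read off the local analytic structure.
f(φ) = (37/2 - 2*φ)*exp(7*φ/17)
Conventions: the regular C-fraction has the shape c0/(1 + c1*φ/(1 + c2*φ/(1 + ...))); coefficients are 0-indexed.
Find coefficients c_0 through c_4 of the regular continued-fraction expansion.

The regular C-fraction coefficients are [37/2, -191/629, 41105/240278, -44195501/800807610, 5368925387/102205691670].

Taylor coefficients (expand at 0): a_0 = 37/2, a_1 = 191/34, a_2 = 861/1156, a_3 = 2695/58956, a_4 = -4459/4009008.
c0 = a_0 = 37/2. Peel one level at a time: if S = 1 + c*φ/S' with S'(0) = 1, then c is the φ-coefficient of S and S' = c*φ/(S - 1).
S_1 = c0/f = 1 + (-191/629)*φ + (41105/791282)*φ^2 + ...; c1 = -191/629.
S_2 = c1*φ/(S_1 - 1) = 1 + (41105/240278)*φ + (1194473/126516108)*φ^2 + ...; c2 = 41105/240278.
S_3 = c2*φ/(S_2 - 1) = 1 + (-44195501/800807610)*φ + (50962626841/17578817144100)*φ^2 + ...; c3 = -44195501/800807610.
S_4 = c3*φ/(S_3 - 1) = 1 + (5368925387/102205691670)*φ + ...; c4 = 5368925387/102205691670.


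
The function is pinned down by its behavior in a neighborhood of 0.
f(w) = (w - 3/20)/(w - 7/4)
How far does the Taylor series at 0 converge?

The radius of convergence is 7/4.

Denominator factor (w - 7/4): pole of order 1 at 7/4, modulus 7/4.
The radius of convergence is the smallest modulus among the singular points: 7/4.


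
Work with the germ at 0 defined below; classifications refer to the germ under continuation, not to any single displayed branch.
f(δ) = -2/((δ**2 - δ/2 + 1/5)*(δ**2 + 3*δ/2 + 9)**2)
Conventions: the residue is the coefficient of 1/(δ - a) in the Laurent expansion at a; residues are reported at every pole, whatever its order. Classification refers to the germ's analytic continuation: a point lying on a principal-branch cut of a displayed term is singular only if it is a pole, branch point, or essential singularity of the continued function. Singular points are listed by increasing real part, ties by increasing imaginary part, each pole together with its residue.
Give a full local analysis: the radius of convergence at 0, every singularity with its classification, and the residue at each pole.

Denominator factor (δ**2 - δ/2 + 1/5): discriminant -11/20, complex-conjugate roots (1/4) + ((1/20)*sqrt(55))*i and (1/4) - ((1/20)*sqrt(55))*i; poles of order 1, moduli (1/5)*sqrt(5) and (1/5)*sqrt(5).
Denominator factor (δ**2 + 3*δ/2 + 9)^2: discriminant -135/4, complex-conjugate roots (-3/4) + ((3/4)*sqrt(15))*i and (-3/4) - ((3/4)*sqrt(15))*i; poles of order 2, moduli 3 and 3.
The radius of convergence is the smallest modulus among the singular points: (1/5)*sqrt(5).
The factor δ**2 + 3*δ/2 + 9 splits as (δ - a)(δ - a') with a = (-3/4) - ((3/4)*sqrt(15))*i, a' = (-3/4) + ((3/4)*sqrt(15))*i. At the order-2 pole a set g(δ) = (δ - a)^2*f(δ) = [-2/(δ**2 - δ/2 + 1/5)] / (δ - a')^2.
Order-2 pole: residue = g'(a); g'((-3/4) - ((3/4)*sqrt(15))*i) = (-11625/2367488) + ((2915759/2876497920)*sqrt(15))*i, so the residue is (-11625/2367488) + ((2915759/2876497920)*sqrt(15))*i.
The factor δ**2 + 3*δ/2 + 9 splits as (δ - a)(δ - a') with a = (-3/4) + ((3/4)*sqrt(15))*i, a' = (-3/4) - ((3/4)*sqrt(15))*i. At the order-2 pole a set g(δ) = (δ - a)^2*f(δ) = [-2/(δ**2 - δ/2 + 1/5)] / (δ - a')^2.
Order-2 pole: residue = g'(a); g'((-3/4) + ((3/4)*sqrt(15))*i) = (-11625/2367488) - ((2915759/2876497920)*sqrt(15))*i, so the residue is (-11625/2367488) - ((2915759/2876497920)*sqrt(15))*i.
The factor δ**2 - δ/2 + 1/5 splits as (δ - a)(δ - a') with a = (1/4) - ((1/20)*sqrt(55))*i, a' = (1/4) + ((1/20)*sqrt(55))*i. At the order-1 pole a set g(δ) = (δ - a)*f(δ) = [-2/(δ**2 + 3*δ/2 + 9)**2] / (δ - a').
Simple pole: residue = g(a) at a = (1/4) - ((1/20)*sqrt(55))*i, which is (11625/2367488) - ((107425/26042368)*sqrt(55))*i.
The factor δ**2 - δ/2 + 1/5 splits as (δ - a)(δ - a') with a = (1/4) + ((1/20)*sqrt(55))*i, a' = (1/4) - ((1/20)*sqrt(55))*i. At the order-1 pole a set g(δ) = (δ - a)*f(δ) = [-2/(δ**2 + 3*δ/2 + 9)**2] / (δ - a').
Simple pole: residue = g(a) at a = (1/4) + ((1/20)*sqrt(55))*i, which is (11625/2367488) + ((107425/26042368)*sqrt(55))*i.
List the singular points by increasing real part (a conjugate pair: the negative imaginary part first).

Radius of convergence at 0: (1/5)*sqrt(5).
At (-3/4) - ((3/4)*sqrt(15))*i: a pole of order 2; residue (-11625/2367488) + ((2915759/2876497920)*sqrt(15))*i.
At (-3/4) + ((3/4)*sqrt(15))*i: a pole of order 2; residue (-11625/2367488) - ((2915759/2876497920)*sqrt(15))*i.
At (1/4) - ((1/20)*sqrt(55))*i: a pole of order 1; residue (11625/2367488) - ((107425/26042368)*sqrt(55))*i.
At (1/4) + ((1/20)*sqrt(55))*i: a pole of order 1; residue (11625/2367488) + ((107425/26042368)*sqrt(55))*i.


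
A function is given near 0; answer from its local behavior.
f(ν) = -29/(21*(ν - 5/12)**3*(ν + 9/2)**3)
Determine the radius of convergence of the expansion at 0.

Denominator factor (ν + 9/2)^3: pole of order 3 at -9/2, modulus 9/2.
Denominator factor (ν - 5/12)^3: pole of order 3 at 5/12, modulus 5/12.
The radius of convergence is the smallest modulus among the singular points: 5/12.

The radius of convergence is 5/12.


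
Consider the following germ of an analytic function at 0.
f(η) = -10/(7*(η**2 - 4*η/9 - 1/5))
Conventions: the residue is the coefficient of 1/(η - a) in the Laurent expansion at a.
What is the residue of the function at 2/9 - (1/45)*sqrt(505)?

The residue is (45/707)*sqrt(505).

The factor η**2 - 4*η/9 - 1/5 splits as (η - a)(η - a') with a = 2/9 - (1/45)*sqrt(505), a' = 2/9 + (1/45)*sqrt(505). At the order-1 pole a set g(η) = (η - a)*f(η) = [-10/7] / (η - a').
Simple pole: residue = g(a) at a = 2/9 - (1/45)*sqrt(505), which is (45/707)*sqrt(505).


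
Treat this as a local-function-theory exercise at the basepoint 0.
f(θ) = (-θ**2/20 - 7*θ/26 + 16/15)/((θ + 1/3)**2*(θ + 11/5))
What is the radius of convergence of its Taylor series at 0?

Denominator factor (θ + 1/3)^2: pole of order 2 at -1/3, modulus 1/3.
Denominator factor (θ + 11/5): pole of order 1 at -11/5, modulus 11/5.
The radius of convergence is the smallest modulus among the singular points: 1/3.

The radius of convergence is 1/3.


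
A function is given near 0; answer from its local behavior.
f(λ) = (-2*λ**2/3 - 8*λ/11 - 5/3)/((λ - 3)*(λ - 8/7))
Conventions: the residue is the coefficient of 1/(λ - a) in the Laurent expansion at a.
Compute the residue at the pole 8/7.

The residue is 419/231.

At the order-1 pole 8/7 set g(λ) = (λ - (8/7))*f(λ) = (-2*λ**2/3 - 8*λ/11 - 5/3)/(λ - 3).
Simple pole: residue = g(a) at a = 8/7, which is 419/231.


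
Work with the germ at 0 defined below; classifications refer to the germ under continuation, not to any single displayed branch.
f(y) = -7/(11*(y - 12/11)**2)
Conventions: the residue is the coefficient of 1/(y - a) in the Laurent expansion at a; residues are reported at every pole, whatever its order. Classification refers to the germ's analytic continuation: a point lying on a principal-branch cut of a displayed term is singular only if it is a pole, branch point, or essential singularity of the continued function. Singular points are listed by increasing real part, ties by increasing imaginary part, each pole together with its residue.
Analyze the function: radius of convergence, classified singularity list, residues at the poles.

Radius of convergence at 0: 12/11.
At 12/11: a pole of order 2; residue 0.

Denominator factor (y - 12/11)^2: pole of order 2 at 12/11, modulus 12/11.
The radius of convergence is the smallest modulus among the singular points: 12/11.
At the order-2 pole 12/11 set g(y) = (y - (12/11))^2*f(y) = -7/11.
Order-2 pole: residue = g'(a); g'(12/11) = 0, so the residue is 0.


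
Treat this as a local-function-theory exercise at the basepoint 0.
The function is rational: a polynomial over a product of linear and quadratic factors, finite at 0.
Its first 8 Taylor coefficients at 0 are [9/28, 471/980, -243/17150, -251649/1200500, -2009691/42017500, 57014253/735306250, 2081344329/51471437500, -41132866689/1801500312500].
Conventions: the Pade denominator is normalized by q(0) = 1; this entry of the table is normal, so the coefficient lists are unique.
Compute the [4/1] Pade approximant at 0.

The Pade approximant has numerator coefficients [9/28, 4871163/4862956, 929995/1215739, -1131075/4862956, -1885125/4862956]; denominator coefficients [1, 4223278/2605155].

Taylor coefficients needed (read off): a_0 = 9/28, a_1 = 471/980, a_2 = -243/17150, a_3 = -251649/1200500, a_4 = -2009691/42017500, a_5 = 57014253/735306250.
Write the denominator as Q(z) = 1 + q1*z. Requiring Q*f - P = O(z^6) with deg P <= 4 kills the coefficients of z^5..z^5 in Q*f:
  z^5: a_5 + q1*a_4 = 0, i.e. 57014253/735306250 + (-2009691/42017500)*q1 = 0.
Solving this linear system: q1 = 4223278/2605155.
The numerator is Q*f truncated at degree 4: P0 = a_0 = 9/28; P1 = a_1 + q1*a_0 = 4871163/4862956; P2 = a_2 + q1*a_1 = 929995/1215739; P3 = a_3 + q1*a_2 = -1131075/4862956; P4 = a_4 + q1*a_3 = -1885125/4862956.


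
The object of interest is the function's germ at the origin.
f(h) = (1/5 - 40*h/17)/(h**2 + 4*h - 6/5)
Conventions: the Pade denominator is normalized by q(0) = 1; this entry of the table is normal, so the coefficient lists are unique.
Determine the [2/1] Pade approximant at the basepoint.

Taylor coefficients needed (expand at 0): a_0 = -1/6, a_1 = 215/153, a_2 = 8345/1836, a_3 = 22475/1377.
Write the denominator as Q(h) = 1 + q1*h. Requiring Q*f - P = O(h^4) with deg P <= 2 kills the coefficients of h^3..h^3 in Q*f:
  h^3: a_3 + q1*a_2 = 0, i.e. 22475/1377 + (8345/1836)*q1 = 0.
Solving this linear system: q1 = -17980/5007.
The numerator is Q*f truncated at degree 2: P0 = a_0 = -1/6; P1 = a_1 + q1*a_0 = 170555/85119; P2 = a_2 + q1*a_1 = -170555/340476.

The Pade approximant has numerator coefficients [-1/6, 170555/85119, -170555/340476]; denominator coefficients [1, -17980/5007].


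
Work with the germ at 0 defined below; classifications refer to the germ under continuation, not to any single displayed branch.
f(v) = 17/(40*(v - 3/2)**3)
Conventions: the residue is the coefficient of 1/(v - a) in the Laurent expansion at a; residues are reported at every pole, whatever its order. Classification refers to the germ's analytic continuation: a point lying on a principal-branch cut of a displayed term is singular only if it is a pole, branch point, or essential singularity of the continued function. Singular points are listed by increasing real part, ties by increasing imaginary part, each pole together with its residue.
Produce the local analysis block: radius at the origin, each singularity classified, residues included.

Denominator factor (v - 3/2)^3: pole of order 3 at 3/2, modulus 3/2.
The radius of convergence is the smallest modulus among the singular points: 3/2.
At the order-3 pole 3/2 set g(v) = (v - (3/2))^3*f(v) = 17/40.
Order-3 pole: residue = g''(a)/2; g''(3/2) = 0, so the residue is 0.

Radius of convergence at 0: 3/2.
At 3/2: a pole of order 3; residue 0.


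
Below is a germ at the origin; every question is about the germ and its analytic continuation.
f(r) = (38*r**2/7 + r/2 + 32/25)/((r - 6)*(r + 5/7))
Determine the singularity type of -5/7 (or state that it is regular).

The denominator factor r + 5/7 vanishes at -5/7 and appears to the power 1; the numerator there equals 63327/17150, nonzero, and no other factor vanishes.
Hence a pole whose order is the multiplicity, 1.

The point is a pole of order 1.


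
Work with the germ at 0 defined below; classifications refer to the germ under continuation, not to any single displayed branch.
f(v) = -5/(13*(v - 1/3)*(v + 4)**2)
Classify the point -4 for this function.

The point is a pole of order 2.

The denominator factor v + 4 vanishes at -4 and appears to the power 2; the numerator there equals -5/13, nonzero, and no other factor vanishes.
Hence a pole whose order is the multiplicity, 2.


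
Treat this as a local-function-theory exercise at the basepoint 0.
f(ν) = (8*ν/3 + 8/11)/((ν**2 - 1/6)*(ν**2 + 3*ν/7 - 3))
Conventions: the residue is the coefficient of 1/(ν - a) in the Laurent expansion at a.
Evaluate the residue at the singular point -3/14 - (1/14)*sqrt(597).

The residue is 76328/155177 - (178248/30880223)*sqrt(597).

The factor ν**2 + 3*ν/7 - 3 splits as (ν - a)(ν - a') with a = -3/14 - (1/14)*sqrt(597), a' = -3/14 + (1/14)*sqrt(597). At the order-1 pole a set g(ν) = (ν - a)*f(ν) = [(8*ν/3 + 8/11)/(ν**2 - 1/6)] / (ν - a').
Simple pole: residue = g(a) at a = -3/14 - (1/14)*sqrt(597), which is 76328/155177 - (178248/30880223)*sqrt(597).


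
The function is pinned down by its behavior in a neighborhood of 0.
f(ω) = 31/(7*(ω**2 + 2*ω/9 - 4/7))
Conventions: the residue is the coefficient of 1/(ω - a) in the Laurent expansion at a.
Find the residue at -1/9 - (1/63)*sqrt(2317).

The residue is -(279/4634)*sqrt(2317).

The factor ω**2 + 2*ω/9 - 4/7 splits as (ω - a)(ω - a') with a = -1/9 - (1/63)*sqrt(2317), a' = -1/9 + (1/63)*sqrt(2317). At the order-1 pole a set g(ω) = (ω - a)*f(ω) = [31/7] / (ω - a').
Simple pole: residue = g(a) at a = -1/9 - (1/63)*sqrt(2317), which is -(279/4634)*sqrt(2317).


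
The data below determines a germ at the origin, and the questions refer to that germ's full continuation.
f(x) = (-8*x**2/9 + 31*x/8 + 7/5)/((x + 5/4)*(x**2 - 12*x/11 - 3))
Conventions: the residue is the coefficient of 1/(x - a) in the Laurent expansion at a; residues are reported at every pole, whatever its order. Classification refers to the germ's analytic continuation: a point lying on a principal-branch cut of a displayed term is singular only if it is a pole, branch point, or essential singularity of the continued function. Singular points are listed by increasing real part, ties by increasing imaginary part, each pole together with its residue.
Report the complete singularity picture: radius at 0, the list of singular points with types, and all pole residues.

Denominator factor (x**2 - 12*x/11 - 3): discriminant 1596/121, real irrational roots 6/11 + (1/11)*sqrt(399) and 6/11 - (1/11)*sqrt(399); poles of order 1, moduli 6/11 + (1/11)*sqrt(399) and -6/11 + (1/11)*sqrt(399).
Denominator factor (x + 5/4): pole of order 1 at -5/4, modulus 5/4.
The radius of convergence is the smallest modulus among the singular points: 5/4.
The factor x**2 - 12*x/11 - 3 splits as (x - a)(x - a') with a = 6/11 - (1/11)*sqrt(399), a' = 6/11 + (1/11)*sqrt(399). At the order-1 pole a set g(x) = (x - a)*f(x) = [(-8*x**2/9 + 31*x/8 + 7/5)/(x + 5/4)] / (x - a').
Simple pole: residue = g(a) at a = 6/11 - (1/11)*sqrt(399), which is -8621/260 - (261629/155610)*sqrt(399).
At the order-1 pole -5/4 set g(x) = (x - (-5/4))*f(x) = (-8*x**2/9 + 31*x/8 + 7/5)/(x**2 - 12*x/11 - 3).
Simple pole: residue = g(a) at a = -5/4, which is 76549/1170.
The factor x**2 - 12*x/11 - 3 splits as (x - a)(x - a') with a = 6/11 + (1/11)*sqrt(399), a' = 6/11 - (1/11)*sqrt(399). At the order-1 pole a set g(x) = (x - a)*f(x) = [(-8*x**2/9 + 31*x/8 + 7/5)/(x + 5/4)] / (x - a').
Simple pole: residue = g(a) at a = 6/11 + (1/11)*sqrt(399), which is -8621/260 + (261629/155610)*sqrt(399).
List the singular points by increasing real part (a conjugate pair: the negative imaginary part first).

Radius of convergence at 0: 5/4.
At 6/11 - (1/11)*sqrt(399): a pole of order 1; residue -8621/260 - (261629/155610)*sqrt(399).
At -5/4: a pole of order 1; residue 76549/1170.
At 6/11 + (1/11)*sqrt(399): a pole of order 1; residue -8621/260 + (261629/155610)*sqrt(399).


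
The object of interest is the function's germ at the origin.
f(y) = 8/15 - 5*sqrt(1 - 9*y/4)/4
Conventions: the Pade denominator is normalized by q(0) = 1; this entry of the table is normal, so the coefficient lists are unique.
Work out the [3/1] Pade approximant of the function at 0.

Taylor coefficients needed (expand at 0): a_0 = -43/60, a_1 = 45/32, a_2 = 405/512, a_3 = 3645/4096, a_4 = 164025/131072.
Write the denominator as Q(y) = 1 + q1*y. Requiring Q*f - P = O(y^5) with deg P <= 3 kills the coefficients of y^4..y^4 in Q*f:
  y^4: a_4 + q1*a_3 = 0, i.e. 164025/131072 + (3645/4096)*q1 = 0.
Solving this linear system: q1 = -45/32.
The numerator is Q*f truncated at degree 3: P0 = a_0 = -43/60; P1 = a_1 + q1*a_0 = 309/128; P2 = a_2 + q1*a_1 = -1215/1024; P3 = a_3 + q1*a_2 = -3645/16384.

The Pade approximant has numerator coefficients [-43/60, 309/128, -1215/1024, -3645/16384]; denominator coefficients [1, -45/32].


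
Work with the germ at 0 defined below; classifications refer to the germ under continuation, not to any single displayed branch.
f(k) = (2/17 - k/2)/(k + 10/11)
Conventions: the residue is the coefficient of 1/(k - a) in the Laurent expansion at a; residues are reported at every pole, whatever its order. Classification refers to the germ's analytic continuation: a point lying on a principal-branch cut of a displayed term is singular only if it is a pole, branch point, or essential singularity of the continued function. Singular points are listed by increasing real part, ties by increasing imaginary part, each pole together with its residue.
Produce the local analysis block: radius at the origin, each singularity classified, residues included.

Denominator factor (k + 10/11): pole of order 1 at -10/11, modulus 10/11.
The radius of convergence is the smallest modulus among the singular points: 10/11.
At the order-1 pole -10/11 set g(k) = (k - (-10/11))*f(k) = 2/17 - k/2.
Simple pole: residue = g(a) at a = -10/11, which is 107/187.

Radius of convergence at 0: 10/11.
At -10/11: a pole of order 1; residue 107/187.


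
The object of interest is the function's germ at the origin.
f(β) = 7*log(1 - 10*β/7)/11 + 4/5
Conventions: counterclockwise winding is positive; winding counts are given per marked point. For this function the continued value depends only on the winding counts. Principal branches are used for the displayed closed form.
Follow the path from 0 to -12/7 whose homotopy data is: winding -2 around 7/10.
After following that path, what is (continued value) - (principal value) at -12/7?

The rational part is single-valued and drops out of the difference; each branch term changes only by its own monodromy.
(7/11)*log(1 - β/(7/10)): each positive loop around 7/10 adds 2*pi*i to the log, so winding -2 contributes (7/11)*(-2)*2*pi*i = -(28/11)*pi*i.
Summing the contributions at β = -12/7 gives -(28/11)*pi*i.

Continued minus principal equals -(28/11)*pi*i.
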